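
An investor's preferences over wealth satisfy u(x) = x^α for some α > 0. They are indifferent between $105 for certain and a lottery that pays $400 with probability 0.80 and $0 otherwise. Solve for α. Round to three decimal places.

The lottery's expected utility is 0.80·u(400) + 0.20·u(0) = 0.80·400^α (since u(0) = 0 for α > 0).
Setting u(105) equal to that: 105^α = 0.80·400^α ⇒ (105/400)^α = 0.80.
Take logs: α = ln 0.80 / ln(105/400) ≈ 0.16684.

α ≈ 0.167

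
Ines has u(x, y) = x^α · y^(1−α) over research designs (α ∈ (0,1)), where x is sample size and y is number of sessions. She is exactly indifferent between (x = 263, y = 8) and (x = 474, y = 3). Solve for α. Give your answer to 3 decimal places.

Set the two utilities equal: 263^α·8^(1−α) = 474^α·3^(1−α).
Rearrange to (263/474)^α = (3/8)^(1−α) and take logs: α·-0.589053 = (1−α)·-0.980829.
Thus α·(-1.569882) = -0.980829, so α = -0.980829/-1.569882 ≈ 0.625.

α ≈ 0.625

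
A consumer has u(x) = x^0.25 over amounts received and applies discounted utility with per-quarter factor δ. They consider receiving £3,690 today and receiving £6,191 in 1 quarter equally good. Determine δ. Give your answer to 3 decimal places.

δ ≈ 0.879

The payoff in 1 quarter is discounted by δ, so u(3690) = δ·u(6191) and δ = u(3690)/u(6191).
Since u(x) = x^0.25, δ = (3690/6191)^0.25 = 0.59603^0.25 = 0.87865.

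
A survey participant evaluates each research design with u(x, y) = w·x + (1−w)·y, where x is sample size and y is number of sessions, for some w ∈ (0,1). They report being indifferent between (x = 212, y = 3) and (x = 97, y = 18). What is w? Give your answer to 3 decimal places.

w = 0.115

Indifference: w·212 + (1−w)·3 = w·97 + (1−w)·18.
w·(212−97) = (1−w)·(18−3), i.e. w·115 = (1−w)·15.
Hence w = 15/(115+15) = 15/130 = 0.115.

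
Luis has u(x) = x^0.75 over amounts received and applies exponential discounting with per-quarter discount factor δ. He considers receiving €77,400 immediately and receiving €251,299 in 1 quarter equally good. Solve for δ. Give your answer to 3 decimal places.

The payoff in 1 quarter is discounted by δ, so u(77400) = δ·u(251299) and δ = u(77400)/u(251299).
Since u(x) = x^0.75, δ = (77400/251299)^0.75 = 0.30800^0.75 = 0.41344.

δ ≈ 0.413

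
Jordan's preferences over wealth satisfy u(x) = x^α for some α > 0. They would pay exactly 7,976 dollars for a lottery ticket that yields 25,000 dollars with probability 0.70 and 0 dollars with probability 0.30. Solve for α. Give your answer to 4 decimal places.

Since u(0) = 0, the lottery's EU is 0.70·25000^α.
Indifference: 7976^α = 0.70·25000^α, so (7976/25000)^α = 0.70.
Taking logs: α·ln(7976/25000) = ln(0.70), so α = -0.3566749 / -1.1424388 ≈ 0.3122.

α ≈ 0.3122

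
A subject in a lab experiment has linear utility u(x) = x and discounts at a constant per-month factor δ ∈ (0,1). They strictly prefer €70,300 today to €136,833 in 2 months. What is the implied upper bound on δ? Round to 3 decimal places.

Under u(x) = x this choice says 70300 > δ^2·136833.
Hence δ^2 < 70300/136833 = 0.51376, and x ↦ x^(1/2) is increasing on (0,∞).
δ < (70300/136833)^(1/2) ≈ 0.717.

δ < 0.717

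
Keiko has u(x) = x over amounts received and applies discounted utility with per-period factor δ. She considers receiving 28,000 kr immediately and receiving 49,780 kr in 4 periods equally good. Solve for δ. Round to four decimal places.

Equating discounted utilities: u(28000) = δ^4·u(49780) ⇒ δ^4 = u(28000)/u(49780).
With u(x) = x: δ^4 = 28000/49780 = 0.56247.
Hence δ = (0.56247)^(1/4) = 0.866016.

δ ≈ 0.8660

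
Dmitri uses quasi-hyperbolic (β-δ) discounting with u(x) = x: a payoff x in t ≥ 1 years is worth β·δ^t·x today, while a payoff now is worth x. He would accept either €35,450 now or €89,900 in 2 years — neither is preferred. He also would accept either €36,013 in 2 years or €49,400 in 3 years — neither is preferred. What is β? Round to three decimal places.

The second indifference involves only future payoffs, so β cancels: β·δ^2·36013 = β·δ^3·49400, giving δ = 36013/49400 = 0.72901.
Now use the now-vs-future pair: 35450 = β·δ^2·89900 gives β = 35450/(0.53145·89900) ≈ 0.742.

β ≈ 0.742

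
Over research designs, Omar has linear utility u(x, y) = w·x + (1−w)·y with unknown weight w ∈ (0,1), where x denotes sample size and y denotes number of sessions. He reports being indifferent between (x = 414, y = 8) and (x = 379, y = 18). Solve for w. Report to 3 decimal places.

Equating utilities: w·414 + (1−w)·8 = w·379 + (1−w)·18.
w·(414−379) = (1−w)·(18−8), i.e. w·35 = (1−w)·10.
Hence w = 10/(35+10) = 10/45 = 0.222.

w = 0.222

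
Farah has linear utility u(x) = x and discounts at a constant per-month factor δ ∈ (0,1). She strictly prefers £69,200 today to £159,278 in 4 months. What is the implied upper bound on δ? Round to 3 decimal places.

Comparing present values: 69200 > δ^4·159278.
So δ^4 < 69200/159278 = 0.43446; taking the 4th root of both positive sides preserves the inequality.
δ < 0.43446^(1/4) = 0.812.

δ < 0.812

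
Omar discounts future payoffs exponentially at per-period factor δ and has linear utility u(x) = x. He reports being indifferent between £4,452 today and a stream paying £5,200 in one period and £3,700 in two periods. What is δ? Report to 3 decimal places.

δ ≈ 0.600

Present value of the stream is 5200·δ + 3700·δ². Indifference gives 5200δ + 3700δ² = 4452.
So 3700δ² + 5200δ − 4452 = 0.
By the quadratic formula (taking the positive root), δ = (−5200 + √92929600.00) / 7400 ≈ 0.600.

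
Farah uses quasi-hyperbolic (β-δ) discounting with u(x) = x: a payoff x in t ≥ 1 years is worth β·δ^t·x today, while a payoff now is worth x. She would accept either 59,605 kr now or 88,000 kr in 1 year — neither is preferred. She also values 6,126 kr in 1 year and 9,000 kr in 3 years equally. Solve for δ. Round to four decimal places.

δ ≈ 0.8250

From the later pair, β·δ^1·6126 = β·δ^3·9000; dividing through, δ^2 = 6126/9000 = 0.68067, so δ = 0.82503.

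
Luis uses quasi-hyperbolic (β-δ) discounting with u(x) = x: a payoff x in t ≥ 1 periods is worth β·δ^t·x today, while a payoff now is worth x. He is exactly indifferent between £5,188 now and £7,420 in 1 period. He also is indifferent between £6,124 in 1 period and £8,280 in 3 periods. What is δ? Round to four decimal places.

δ ≈ 0.8600

Both payoffs in the second observation are in the future, so β drops out: δ^1·6124 = δ^3·8280 ⇒ δ^2 = 6124/8280 = 0.73961, so δ = 0.86001.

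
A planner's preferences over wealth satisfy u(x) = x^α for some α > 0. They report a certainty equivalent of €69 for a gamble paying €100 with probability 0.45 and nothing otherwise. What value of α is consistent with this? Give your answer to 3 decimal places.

α ≈ 2.152

Since u(0) = 0, the lottery's EU is 0.45·100^α.
Equating: 69^α = 0.45·100^α, i.e. 0.6900^α = 0.45.
Taking logs: α·ln(69/100) = ln(0.45), so α = -0.798508 / -0.371064 ≈ 2.152.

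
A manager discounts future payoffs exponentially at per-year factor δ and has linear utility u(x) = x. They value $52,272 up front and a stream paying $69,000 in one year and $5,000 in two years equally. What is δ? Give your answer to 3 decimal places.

Equating present values: 52272 = 69000δ + 5000δ².
That is, 5000δ² + 69000δ − 52272 = 0, a quadratic in δ.
The positive root is δ = [−69000 + √(69000² + 4·5000·52272)] / (2·5000) = (−69000 + 76200.000)/10000 ≈ 0.720.

δ ≈ 0.720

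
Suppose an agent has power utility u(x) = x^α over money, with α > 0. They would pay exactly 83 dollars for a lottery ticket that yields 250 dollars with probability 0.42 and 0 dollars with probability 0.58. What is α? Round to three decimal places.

EU(lottery) = 0.42·250^α + 0.58·0 = 0.42·250^α.
Equating: 83^α = 0.42·250^α, i.e. 0.3320^α = 0.42.
α = ln(0.42) / ln(83/250) = -0.867501/-1.102620 ≈ 0.787.

α ≈ 0.787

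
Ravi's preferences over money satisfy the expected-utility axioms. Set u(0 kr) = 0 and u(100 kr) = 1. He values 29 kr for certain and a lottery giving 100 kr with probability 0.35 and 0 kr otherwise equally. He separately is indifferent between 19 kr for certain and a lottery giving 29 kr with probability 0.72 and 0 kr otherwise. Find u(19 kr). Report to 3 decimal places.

0.252

The first gamble pins u(29 kr): it must equal 0.35·1 + 0.65·0 = 0.35.
Then u(19 kr) = 0.72·u(29 kr) + 0.28·u(0 kr) = 0.72·0.35 + 0.28·0.00 = 0.2520.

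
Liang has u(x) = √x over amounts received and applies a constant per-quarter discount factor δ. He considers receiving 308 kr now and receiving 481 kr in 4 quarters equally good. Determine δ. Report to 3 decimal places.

δ ≈ 0.946

Equating discounted utilities: u(308) = δ^4·u(481) ⇒ δ^4 = u(308)/u(481).
With u(x) = √x: δ^4 = √308/√481 = √(308/481) = 0.80021.
Hence δ = (0.80021)^(1/4) = 0.94580.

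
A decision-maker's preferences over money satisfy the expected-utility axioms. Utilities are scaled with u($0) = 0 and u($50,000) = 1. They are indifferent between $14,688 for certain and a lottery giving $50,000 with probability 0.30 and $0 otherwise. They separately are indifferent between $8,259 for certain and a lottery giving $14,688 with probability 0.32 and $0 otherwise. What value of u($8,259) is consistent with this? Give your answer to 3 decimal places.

0.096

From the first indifference, u($14,688) = 0.30·u($50,000) + 0.70·u($0) = 0.30·1 + 0.70·0 = 0.30.
Chaining: u($8,259) = 0.32·0.30 + 0.68·0.00 = 0.0960.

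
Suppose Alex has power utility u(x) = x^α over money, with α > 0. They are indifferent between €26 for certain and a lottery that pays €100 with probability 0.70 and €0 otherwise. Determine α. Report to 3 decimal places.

EU(lottery) = 0.70·100^α + 0.30·0 = 0.70·100^α.
Setting u(26) equal to that: 26^α = 0.70·100^α ⇒ (26/100)^α = 0.70.
Take logs: α = ln 0.70 / ln(26/100) ≈ 0.26478.

α ≈ 0.265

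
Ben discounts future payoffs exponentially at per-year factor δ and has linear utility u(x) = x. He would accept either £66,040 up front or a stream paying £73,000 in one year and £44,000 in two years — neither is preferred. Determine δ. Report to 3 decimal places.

Equating present values: 66040 = 73000δ + 44000δ².
That is, 44000δ² + 73000δ − 66040 = 0, a quadratic in δ.
By the quadratic formula (taking the positive root), δ = (−73000 + √16952040000.00) / 88000 ≈ 0.650.

δ ≈ 0.650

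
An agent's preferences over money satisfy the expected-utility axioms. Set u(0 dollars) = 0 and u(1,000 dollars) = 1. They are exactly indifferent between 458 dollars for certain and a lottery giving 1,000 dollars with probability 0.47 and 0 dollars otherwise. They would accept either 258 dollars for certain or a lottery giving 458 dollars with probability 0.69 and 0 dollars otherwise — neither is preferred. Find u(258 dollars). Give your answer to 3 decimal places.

0.324

The first gamble pins u(458 dollars): it must equal 0.47·1 + 0.53·0 = 0.47.
Then u(258 dollars) = 0.69·u(458 dollars) + 0.31·u(0 dollars) = 0.69·0.47 + 0.31·0.00 = 0.3243.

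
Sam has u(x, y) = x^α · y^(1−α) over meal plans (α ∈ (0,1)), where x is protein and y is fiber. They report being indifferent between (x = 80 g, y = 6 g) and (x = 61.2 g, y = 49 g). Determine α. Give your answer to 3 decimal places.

The Cobb–Douglas utilities coincide, so 80^α·6^(1−α) = 61.2^α·49^(1−α).
(80/61.2)^α = (49/6)^(1−α); take logs: α·ln(80/61.2) = (1−α)·ln(49/6), i.e. α·0.267879 = (1−α)·2.100061.
With A = 0.267879 and B = 2.100061: α·A = (1−α)·B, so α = B/(A+B) = 2.100061/2.367940 ≈ 0.887.

α ≈ 0.887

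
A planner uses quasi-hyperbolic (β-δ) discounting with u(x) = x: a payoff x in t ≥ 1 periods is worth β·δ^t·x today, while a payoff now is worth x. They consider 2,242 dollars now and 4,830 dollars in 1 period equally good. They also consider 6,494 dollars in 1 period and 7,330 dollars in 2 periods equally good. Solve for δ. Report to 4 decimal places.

δ ≈ 0.8859

The second indifference involves only future payoffs, so β cancels: β·δ^1·6494 = β·δ^2·7330, giving δ = 6494/7330 = 0.88595.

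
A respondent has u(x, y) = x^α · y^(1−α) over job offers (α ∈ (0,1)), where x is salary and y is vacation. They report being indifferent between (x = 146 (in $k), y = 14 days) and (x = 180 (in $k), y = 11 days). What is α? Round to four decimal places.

The Cobb–Douglas utilities coincide, so 146^α·14^(1−α) = 180^α·11^(1−α).
Taking logs: α·ln 146 + (1−α)·ln 14 = α·ln 180 + (1−α)·ln 11, i.e. α·-0.2093502 = (1−α)·-0.2411621.
With A = -0.2093502 and B = -0.2411621: α·A = (1−α)·B, so α = B/(A+B) = -0.2411621/-0.4505123 ≈ 0.5353.

α ≈ 0.5353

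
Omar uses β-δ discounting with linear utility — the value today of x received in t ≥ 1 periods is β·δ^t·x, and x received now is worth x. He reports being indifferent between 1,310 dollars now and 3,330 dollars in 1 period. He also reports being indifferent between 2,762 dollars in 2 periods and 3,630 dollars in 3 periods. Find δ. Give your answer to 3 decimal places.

δ ≈ 0.761

Both payoffs in the second observation are in the future, so β drops out: δ^2·2762 = δ^3·3630 ⇒ δ = 2762/3630 = 0.76088.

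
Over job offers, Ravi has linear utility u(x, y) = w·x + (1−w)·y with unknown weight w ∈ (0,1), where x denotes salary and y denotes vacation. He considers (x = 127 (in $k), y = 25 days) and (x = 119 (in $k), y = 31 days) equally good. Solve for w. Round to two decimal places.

w = 0.43

u(127,25) = u(119,31) means w·127 + (1−w)·25 = w·119 + (1−w)·31.
Collecting terms: w·8 = (1−w)·6.
Hence w = 6/(8+6) = 6/14 = 0.43.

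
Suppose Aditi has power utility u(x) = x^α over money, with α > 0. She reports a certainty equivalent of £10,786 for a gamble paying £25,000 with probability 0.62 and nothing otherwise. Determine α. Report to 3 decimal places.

The lottery's expected utility is 0.62·u(25000) + 0.38·u(0) = 0.62·25000^α (since u(0) = 0 for α > 0).
Equating: 10786^α = 0.62·25000^α, i.e. 0.4314^α = 0.62.
α = ln(0.62) / ln(10786/25000) = -0.478036/-0.840627 ≈ 0.569.

α ≈ 0.569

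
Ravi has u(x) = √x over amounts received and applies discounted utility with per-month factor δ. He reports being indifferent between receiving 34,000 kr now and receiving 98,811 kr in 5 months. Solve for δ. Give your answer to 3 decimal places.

Indifference means u(34000) = δ^5 · u(98811), so δ^5 = u(34000)/u(98811).
Since u(x) = √x, δ^5 = √(34000/98811) = 0.58659.
Taking the 5th root: δ = 0.58659^(1/5) ≈ 0.899.

δ ≈ 0.899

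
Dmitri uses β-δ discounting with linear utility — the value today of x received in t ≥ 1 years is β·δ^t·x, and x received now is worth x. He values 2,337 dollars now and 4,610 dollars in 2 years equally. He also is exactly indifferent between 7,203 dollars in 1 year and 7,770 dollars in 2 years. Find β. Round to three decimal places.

The second indifference involves only future payoffs, so β cancels: β·δ^1·7203 = β·δ^2·7770, giving δ = 7203/7770 = 0.92703.
Now use the now-vs-future pair: 2337 = β·δ^2·4610 gives β = 2337/(0.85938·4610) ≈ 0.590.

β ≈ 0.590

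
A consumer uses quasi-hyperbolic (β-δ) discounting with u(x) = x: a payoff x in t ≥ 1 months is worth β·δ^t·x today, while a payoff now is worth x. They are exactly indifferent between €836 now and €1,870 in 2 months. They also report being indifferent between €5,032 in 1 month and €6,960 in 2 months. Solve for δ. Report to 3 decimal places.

δ ≈ 0.723

Both payoffs in the second observation are in the future, so β drops out: δ^1·5032 = δ^2·6960 ⇒ δ = 5032/6960 = 0.72299.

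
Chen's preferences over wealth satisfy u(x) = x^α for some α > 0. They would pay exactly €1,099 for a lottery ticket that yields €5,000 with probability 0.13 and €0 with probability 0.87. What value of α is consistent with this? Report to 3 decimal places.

α ≈ 1.347

The lottery's expected utility is 0.13·u(5000) + 0.87·u(0) = 0.13·5000^α (since u(0) = 0 for α > 0).
Setting u(1099) equal to that: 1099^α = 0.13·5000^α ⇒ (1099/5000)^α = 0.13.
Taking logs: α·ln(1099/5000) = ln(0.13), so α = -2.040221 / -1.515037 ≈ 1.347.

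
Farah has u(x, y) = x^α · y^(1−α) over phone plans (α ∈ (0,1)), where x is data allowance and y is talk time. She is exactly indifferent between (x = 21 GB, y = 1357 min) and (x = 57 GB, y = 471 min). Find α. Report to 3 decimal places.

α ≈ 0.515

Indifference: 21^α · 1357^(1−α) = 57^α · 471^(1−α).
(21/57)^α = (471/1357)^(1−α); take logs: α·ln(21/57) = (1−α)·ln(471/1357), i.e. α·-0.998529 = (1−α)·-1.058174.
With A = -0.998529 and B = -1.058174: α·A = (1−α)·B, so α = B/(A+B) = -1.058174/-2.056703 ≈ 0.515.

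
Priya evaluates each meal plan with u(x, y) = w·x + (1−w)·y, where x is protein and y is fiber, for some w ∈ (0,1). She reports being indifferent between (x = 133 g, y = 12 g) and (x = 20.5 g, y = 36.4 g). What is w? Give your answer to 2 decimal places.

Equating utilities: w·133 + (1−w)·12 = w·20.5 + (1−w)·36.4.
Rearranging, 112.5·w − 24.4·(1−w) = 0.
The marginal rate of substitution is 24.4/112.5, so w = 24.4/(112.5+24.4) = 0.18.

w = 0.18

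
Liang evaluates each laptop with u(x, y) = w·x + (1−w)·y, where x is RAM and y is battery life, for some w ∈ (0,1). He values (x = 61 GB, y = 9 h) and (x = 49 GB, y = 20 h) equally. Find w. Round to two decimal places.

u(61,9) = u(49,20) means w·61 + (1−w)·9 = w·49 + (1−w)·20.
Rearranging, 12·w − 11·(1−w) = 0.
So w/(1−w) = 11/12 = 0.9167, giving w = 11/(12+11) = 0.48.

w = 0.48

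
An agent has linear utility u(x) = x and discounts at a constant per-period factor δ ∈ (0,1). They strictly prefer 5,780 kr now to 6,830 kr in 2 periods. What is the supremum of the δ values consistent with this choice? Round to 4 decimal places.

δ < 0.9199

The preference means 5780 > δ^2·6830.
Hence δ^2 < 5780/6830 = 0.84627, and x ↦ x^(1/2) is increasing on (0,∞).
δ < 0.84627^(1/2) = 0.9199.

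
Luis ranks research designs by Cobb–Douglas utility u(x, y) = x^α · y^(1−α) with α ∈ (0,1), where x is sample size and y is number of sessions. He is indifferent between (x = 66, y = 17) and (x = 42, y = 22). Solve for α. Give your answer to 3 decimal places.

α ≈ 0.363

The Cobb–Douglas utilities coincide, so 66^α·17^(1−α) = 42^α·22^(1−α).
Taking logs: α·ln 66 + (1−α)·ln 17 = α·ln 42 + (1−α)·ln 22, i.e. α·0.451985 = (1−α)·0.257829.
Thus α·(0.709814) = 0.257829, so α = 0.257829/0.709814 ≈ 0.363.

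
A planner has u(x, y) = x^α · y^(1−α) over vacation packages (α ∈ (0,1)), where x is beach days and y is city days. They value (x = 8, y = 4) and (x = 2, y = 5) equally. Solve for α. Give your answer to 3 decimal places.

The Cobb–Douglas utilities coincide, so 8^α·4^(1−α) = 2^α·5^(1−α).
(8/2)^α = (5/4)^(1−α); take logs: α·ln(8/2) = (1−α)·ln(5/4), i.e. α·1.386294 = (1−α)·0.223144.
So α/(1−α) = (0.223144)/(1.386294) = 0.160964, and α = 0.160964/1.160964 ≈ 0.139.

α ≈ 0.139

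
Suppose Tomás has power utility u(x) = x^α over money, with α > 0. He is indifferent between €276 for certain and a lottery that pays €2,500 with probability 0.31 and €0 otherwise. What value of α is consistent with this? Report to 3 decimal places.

The lottery's expected utility is 0.31·u(2500) + 0.69·u(0) = 0.31·2500^α (since u(0) = 0 for α > 0).
Equating: 276^α = 0.31·2500^α, i.e. 0.1104^α = 0.31.
Taking logs: α·ln(276/2500) = ln(0.31), so α = -1.171183 / -2.203645 ≈ 0.531.

α ≈ 0.531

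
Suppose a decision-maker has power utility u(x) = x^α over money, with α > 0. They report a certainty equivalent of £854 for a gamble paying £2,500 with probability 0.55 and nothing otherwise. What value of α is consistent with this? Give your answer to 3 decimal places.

α ≈ 0.557

Since u(0) = 0, the lottery's EU is 0.55·2500^α.
Indifference: 854^α = 0.55·2500^α, so (854/2500)^α = 0.55.
Take logs: α = ln 0.55 / ln(854/2500) ≈ 0.55659.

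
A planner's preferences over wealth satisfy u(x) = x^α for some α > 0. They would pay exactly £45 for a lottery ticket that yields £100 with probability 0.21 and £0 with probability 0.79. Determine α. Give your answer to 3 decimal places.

EU(lottery) = 0.21·100^α + 0.79·0 = 0.21·100^α.
Indifference: 45^α = 0.21·100^α, so (45/100)^α = 0.21.
Taking logs: α·ln(45/100) = ln(0.21), so α = -1.560648 / -0.798508 ≈ 1.954.

α ≈ 1.954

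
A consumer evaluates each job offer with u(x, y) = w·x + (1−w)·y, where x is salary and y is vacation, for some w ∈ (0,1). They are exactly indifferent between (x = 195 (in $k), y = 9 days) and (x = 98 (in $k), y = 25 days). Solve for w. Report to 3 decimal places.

w = 0.142

u(195,9) = u(98,25) means w·195 + (1−w)·9 = w·98 + (1−w)·25.
Collecting terms: w·97 = (1−w)·16.
So w/(1−w) = 16/97 = 0.1649, giving w = 16/(97+16) = 0.142.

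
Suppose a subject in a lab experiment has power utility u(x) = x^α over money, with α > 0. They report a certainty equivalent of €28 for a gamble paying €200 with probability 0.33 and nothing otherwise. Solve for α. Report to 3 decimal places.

α ≈ 0.564

Since u(0) = 0, the lottery's EU is 0.33·200^α.
Equating: 28^α = 0.33·200^α, i.e. 0.1400^α = 0.33.
Take logs: α = ln 0.33 / ln(28/200) ≈ 0.56389.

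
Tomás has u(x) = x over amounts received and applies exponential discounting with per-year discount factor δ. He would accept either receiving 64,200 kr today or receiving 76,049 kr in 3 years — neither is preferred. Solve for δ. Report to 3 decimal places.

δ ≈ 0.945

Indifference means u(64200) = δ^3 · u(76049), so δ^3 = u(64200)/u(76049).
With u(x) = x: δ^3 = 64200/76049 = 0.84419.
Hence δ = (0.84419)^(1/3) = 0.94511.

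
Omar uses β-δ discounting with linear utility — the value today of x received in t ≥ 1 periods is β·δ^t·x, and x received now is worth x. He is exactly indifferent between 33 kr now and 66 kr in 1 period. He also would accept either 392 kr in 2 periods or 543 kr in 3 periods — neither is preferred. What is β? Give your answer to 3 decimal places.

The second indifference involves only future payoffs, so β cancels: β·δ^2·392 = β·δ^3·543, giving δ = 392/543 = 0.72192.
Now use the now-vs-future pair: 33 = β·δ·66 gives β = 33/(0.72192·66) ≈ 0.693.

β ≈ 0.693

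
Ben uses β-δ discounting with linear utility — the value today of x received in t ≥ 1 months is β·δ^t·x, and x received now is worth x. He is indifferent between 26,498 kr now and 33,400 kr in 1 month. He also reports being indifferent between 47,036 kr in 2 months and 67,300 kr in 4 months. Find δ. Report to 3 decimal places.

δ ≈ 0.836

From the later pair, β·δ^2·47036 = β·δ^4·67300; dividing through, δ^2 = 47036/67300 = 0.69890, so δ = 0.83600.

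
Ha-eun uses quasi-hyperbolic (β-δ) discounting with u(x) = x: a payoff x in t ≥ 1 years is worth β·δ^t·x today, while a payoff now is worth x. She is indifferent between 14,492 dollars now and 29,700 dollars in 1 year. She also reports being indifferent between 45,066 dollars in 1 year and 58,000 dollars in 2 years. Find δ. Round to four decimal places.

The second indifference involves only future payoffs, so β cancels: β·δ^1·45066 = β·δ^2·58000, giving δ = 45066/58000 = 0.77700.

δ ≈ 0.7770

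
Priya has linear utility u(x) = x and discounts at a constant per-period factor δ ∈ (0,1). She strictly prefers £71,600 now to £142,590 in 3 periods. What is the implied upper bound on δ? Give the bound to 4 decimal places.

δ < 0.7948

The preference means 71600 > δ^3·142590.
Hence δ^3 < 71600/142590 = 0.50214, and x ↦ x^(1/3) is increasing on (0,∞).
δ < (71600/142590)^(1/3) ≈ 0.7948.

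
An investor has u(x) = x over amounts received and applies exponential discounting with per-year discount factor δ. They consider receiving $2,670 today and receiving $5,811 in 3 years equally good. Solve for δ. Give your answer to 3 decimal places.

Indifference means u(2670) = δ^3 · u(5811), so δ^3 = u(2670)/u(5811).
With u(x) = x: δ^3 = 2670/5811 = 0.45947.
Taking the cube root: δ = 0.45947^(1/3) ≈ 0.772.

δ ≈ 0.772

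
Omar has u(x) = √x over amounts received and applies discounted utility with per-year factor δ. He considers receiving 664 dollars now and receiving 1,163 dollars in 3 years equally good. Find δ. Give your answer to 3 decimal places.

Equating discounted utilities: u(664) = δ^3·u(1163) ⇒ δ^3 = u(664)/u(1163).
With u(x) = √x: δ^3 = √664/√1163 = √(664/1163) = 0.75560.
Taking the cube root: δ = 0.75560^(1/3) ≈ 0.911.

δ ≈ 0.911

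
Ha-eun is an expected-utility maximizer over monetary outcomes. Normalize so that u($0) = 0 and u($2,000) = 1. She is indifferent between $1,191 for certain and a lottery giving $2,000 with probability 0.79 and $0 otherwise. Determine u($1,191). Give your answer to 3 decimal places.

By the standard-gamble method, u($1,191) is just the indifference probability on the best outcome: 0.79.

0.790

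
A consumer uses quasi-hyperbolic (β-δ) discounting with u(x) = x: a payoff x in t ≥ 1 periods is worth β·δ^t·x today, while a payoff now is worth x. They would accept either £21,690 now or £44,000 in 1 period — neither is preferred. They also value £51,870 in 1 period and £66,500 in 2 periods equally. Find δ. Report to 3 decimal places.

Both payoffs in the second observation are in the future, so β drops out: δ^1·51870 = δ^2·66500 ⇒ δ = 51870/66500 = 0.78000.

δ ≈ 0.780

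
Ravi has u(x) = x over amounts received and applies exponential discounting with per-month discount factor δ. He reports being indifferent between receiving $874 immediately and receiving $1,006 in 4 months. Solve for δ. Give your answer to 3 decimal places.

Indifference means u(874) = δ^4 · u(1006), so δ^4 = u(874)/u(1006).
With u(x) = x: δ^4 = 874/1006 = 0.86879.
So δ = 0.86879^(1/4) ≈ 0.965.

δ ≈ 0.965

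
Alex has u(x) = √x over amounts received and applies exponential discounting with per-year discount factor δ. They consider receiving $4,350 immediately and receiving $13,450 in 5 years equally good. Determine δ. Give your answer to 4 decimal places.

Equating discounted utilities: u(4350) = δ^5·u(13450) ⇒ δ^5 = u(4350)/u(13450).
Since u(x) = √x, δ^5 = √(4350/13450) = 0.56870.
Hence δ = (0.56870)^(1/5) = 0.893258.

δ ≈ 0.8933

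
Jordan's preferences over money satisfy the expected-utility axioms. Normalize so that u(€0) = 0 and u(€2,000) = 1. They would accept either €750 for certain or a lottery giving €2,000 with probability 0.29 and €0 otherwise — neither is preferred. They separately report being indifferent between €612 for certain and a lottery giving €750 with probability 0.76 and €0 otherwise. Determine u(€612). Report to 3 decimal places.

From the first indifference, u(€750) = 0.29·u(€2,000) + 0.71·u(€0) = 0.29·1 + 0.71·0 = 0.29.
Then u(€612) = 0.76·u(€750) + 0.24·u(€0) = 0.76·0.29 + 0.24·0.00 = 0.2204.

0.220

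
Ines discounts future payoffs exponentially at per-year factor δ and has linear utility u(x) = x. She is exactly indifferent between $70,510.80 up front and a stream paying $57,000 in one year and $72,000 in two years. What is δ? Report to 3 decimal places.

Present value of the stream is 57000·δ + 72000·δ². Indifference gives 57000δ + 72000δ² = 70510.80.
Rearranged: 72000δ² + 57000δ − 70510.80 = 0.
δ = (−57000 + √(57000² + 4·72000·70510.80)) / (2·72000) = (−57000 + √23556110400.00) / 144000 ≈ 0.670.

δ ≈ 0.670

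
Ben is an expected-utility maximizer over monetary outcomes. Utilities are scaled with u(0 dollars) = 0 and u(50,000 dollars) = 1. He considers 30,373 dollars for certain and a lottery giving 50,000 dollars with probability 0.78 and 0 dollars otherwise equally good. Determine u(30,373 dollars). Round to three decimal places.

The indifference gives u(30,373 dollars) = 0.78·u(50,000 dollars) + 0.22·u(0 dollars) = 0.78·1 + 0.22·0 = 0.78.

0.780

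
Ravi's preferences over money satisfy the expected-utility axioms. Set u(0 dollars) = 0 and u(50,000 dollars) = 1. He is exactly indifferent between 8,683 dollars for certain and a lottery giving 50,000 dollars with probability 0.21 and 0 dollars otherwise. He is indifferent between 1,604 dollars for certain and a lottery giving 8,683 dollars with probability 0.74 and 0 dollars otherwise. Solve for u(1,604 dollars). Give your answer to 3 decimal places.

0.155

First, u(8,683 dollars) = 0.21·u(50,000 dollars) + 0.79·u(0 dollars) = 0.21.
Then u(1,604 dollars) = 0.74·u(8,683 dollars) + 0.26·u(0 dollars) = 0.74·0.21 + 0.26·0.00 = 0.1554.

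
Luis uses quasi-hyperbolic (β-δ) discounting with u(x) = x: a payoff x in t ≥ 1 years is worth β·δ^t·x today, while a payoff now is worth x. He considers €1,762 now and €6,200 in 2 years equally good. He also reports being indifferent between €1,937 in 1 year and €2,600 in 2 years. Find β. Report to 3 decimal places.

The second indifference involves only future payoffs, so β cancels: β·δ^1·1937 = β·δ^2·2600, giving δ = 1937/2600 = 0.74500.
Now use the now-vs-future pair: 1762 = β·δ^2·6200 gives β = 1762/(0.55502·6200) ≈ 0.512.

β ≈ 0.512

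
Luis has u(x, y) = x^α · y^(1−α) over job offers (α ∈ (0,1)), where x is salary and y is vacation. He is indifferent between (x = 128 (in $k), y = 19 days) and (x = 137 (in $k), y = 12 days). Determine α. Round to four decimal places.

Indifference: 128^α · 19^(1−α) = 137^α · 12^(1−α).
(128/137)^α = (12/19)^(1−α); take logs: α·ln(128/137) = (1−α)·ln(12/19), i.e. α·-0.0679507 = (1−α)·-0.4595323.
With A = -0.0679507 and B = -0.4595323: α·A = (1−α)·B, so α = B/(A+B) = -0.4595323/-0.5274830 ≈ 0.8712.

α ≈ 0.8712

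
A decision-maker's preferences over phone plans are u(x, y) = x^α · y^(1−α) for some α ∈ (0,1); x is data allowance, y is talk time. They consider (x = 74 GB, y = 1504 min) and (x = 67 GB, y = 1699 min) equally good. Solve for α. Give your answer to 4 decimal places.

The Cobb–Douglas utilities coincide, so 74^α·1504^(1−α) = 67^α·1699^(1−α).
Taking logs: α·ln 74 + (1−α)·ln 1504 = α·ln 67 + (1−α)·ln 1699, i.e. α·0.0993725 = (1−α)·0.1219116.
So α/(1−α) = (0.1219116)/(0.0993725) = 1.2268143, and α = 1.2268143/2.2268143 ≈ 0.5509.

α ≈ 0.5509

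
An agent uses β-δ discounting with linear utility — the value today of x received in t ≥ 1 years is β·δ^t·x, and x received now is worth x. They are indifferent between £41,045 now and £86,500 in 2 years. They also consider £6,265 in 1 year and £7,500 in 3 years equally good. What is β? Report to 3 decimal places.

β ≈ 0.568

Both payoffs in the second observation are in the future, so β drops out: δ^1·6265 = δ^3·7500 ⇒ δ^2 = 6265/7500 = 0.83533, so δ = 0.91397.
The first indifference: 41045 = β·δ^2·86500, so β = 41045/(δ^2·86500) = 41045/(0.83533·86500) ≈ 0.568.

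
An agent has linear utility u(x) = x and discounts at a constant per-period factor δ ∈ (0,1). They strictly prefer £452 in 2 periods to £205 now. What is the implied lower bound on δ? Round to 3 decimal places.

The preference means 205 < δ^2·452.
So δ^2 > 205/452 = 0.45354; taking the square root of both positive sides preserves the inequality.
δ > 0.45354^(1/2) = 0.673.

δ > 0.673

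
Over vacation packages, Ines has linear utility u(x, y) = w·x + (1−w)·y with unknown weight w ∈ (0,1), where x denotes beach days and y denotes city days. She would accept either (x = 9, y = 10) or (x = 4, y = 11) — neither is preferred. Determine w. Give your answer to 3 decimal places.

Indifference: w·9 + (1−w)·10 = w·4 + (1−w)·11.
Collecting terms: w·5 = (1−w)·1.
The marginal rate of substitution is 1/5, so w = 1/(5+1) = 0.167.

w = 0.167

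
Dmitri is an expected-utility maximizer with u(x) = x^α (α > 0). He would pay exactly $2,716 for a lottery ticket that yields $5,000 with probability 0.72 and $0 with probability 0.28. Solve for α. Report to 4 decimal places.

EU(lottery) = 0.72·5000^α + 0.28·0 = 0.72·5000^α.
Equating: 2716^α = 0.72·5000^α, i.e. 0.5432^α = 0.72.
Take logs: α = ln 0.72 / ln(2716/5000) ≈ 0.538286.

α ≈ 0.5383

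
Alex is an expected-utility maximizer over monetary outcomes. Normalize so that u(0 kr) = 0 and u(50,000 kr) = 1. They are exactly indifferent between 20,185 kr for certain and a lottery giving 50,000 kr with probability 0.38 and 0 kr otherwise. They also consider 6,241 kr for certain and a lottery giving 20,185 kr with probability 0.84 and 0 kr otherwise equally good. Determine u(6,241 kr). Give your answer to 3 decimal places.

0.319

The first gamble pins u(20,185 kr): it must equal 0.38·1 + 0.62·0 = 0.38.
The second indifference gives u(6,241 kr) = 0.84·u(20,185 kr) + 0.16·u(0 kr) = 0.84·0.38 + 0.16·0.00 = 0.3192.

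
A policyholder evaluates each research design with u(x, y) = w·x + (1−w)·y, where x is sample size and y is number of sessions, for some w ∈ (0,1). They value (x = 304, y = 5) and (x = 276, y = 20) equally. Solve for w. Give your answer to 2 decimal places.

w = 0.35

Equating utilities: w·304 + (1−w)·5 = w·276 + (1−w)·20.
Rearranging, 28·w − 15·(1−w) = 0.
The marginal rate of substitution is 15/28, so w = 15/(28+15) = 0.35.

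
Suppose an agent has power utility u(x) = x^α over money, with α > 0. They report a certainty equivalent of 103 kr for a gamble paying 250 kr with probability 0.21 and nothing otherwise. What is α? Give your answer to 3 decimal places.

α ≈ 1.760

Since u(0) = 0, the lottery's EU is 0.21·250^α.
Indifference: 103^α = 0.21·250^α, so (103/250)^α = 0.21.
Take logs: α = ln 0.21 / ln(103/250) ≈ 1.76000.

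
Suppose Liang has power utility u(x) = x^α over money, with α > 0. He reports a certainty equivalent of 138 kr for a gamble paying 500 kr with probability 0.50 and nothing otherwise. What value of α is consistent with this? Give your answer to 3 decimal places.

Since u(0) = 0, the lottery's EU is 0.50·500^α.
Equating: 138^α = 0.50·500^α, i.e. 0.2760^α = 0.50.
Taking logs: α·ln(138/500) = ln(0.50), so α = -0.693147 / -1.287354 ≈ 0.538.

α ≈ 0.538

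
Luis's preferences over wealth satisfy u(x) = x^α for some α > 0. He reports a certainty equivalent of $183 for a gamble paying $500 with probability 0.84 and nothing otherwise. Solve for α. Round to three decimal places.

Since u(0) = 0, the lottery's EU is 0.84·500^α.
Setting u(183) equal to that: 183^α = 0.84·500^α ⇒ (183/500)^α = 0.84.
Take logs: α = ln 0.84 / ln(183/500) ≈ 0.17346.

α ≈ 0.173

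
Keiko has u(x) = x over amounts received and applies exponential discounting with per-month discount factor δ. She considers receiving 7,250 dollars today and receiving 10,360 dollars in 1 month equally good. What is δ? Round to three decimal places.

δ ≈ 0.700

Equating discounted utilities: u(7250) = δ·u(10360) ⇒ δ = u(7250)/u(10360).
With u(x) = x: δ = 7250/10360 = 0.69981.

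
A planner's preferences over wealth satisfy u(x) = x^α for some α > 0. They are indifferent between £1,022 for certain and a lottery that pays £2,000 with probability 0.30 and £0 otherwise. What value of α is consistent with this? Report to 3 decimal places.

The lottery's expected utility is 0.30·u(2000) + 0.70·u(0) = 0.30·2000^α (since u(0) = 0 for α > 0).
Setting u(1022) equal to that: 1022^α = 0.30·2000^α ⇒ (1022/2000)^α = 0.30.
Taking logs: α·ln(1022/2000) = ln(0.30), so α = -1.203973 / -0.671386 ≈ 1.793.

α ≈ 1.793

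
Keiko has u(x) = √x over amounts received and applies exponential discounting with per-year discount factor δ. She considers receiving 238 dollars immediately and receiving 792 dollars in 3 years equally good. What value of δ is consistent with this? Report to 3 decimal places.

δ ≈ 0.818

Indifference means u(238) = δ^3 · u(792), so δ^3 = u(238)/u(792).
With u(x) = √x: δ^3 = √238/√792 = √(238/792) = 0.54818.
Hence δ = (0.54818)^(1/3) = 0.81842.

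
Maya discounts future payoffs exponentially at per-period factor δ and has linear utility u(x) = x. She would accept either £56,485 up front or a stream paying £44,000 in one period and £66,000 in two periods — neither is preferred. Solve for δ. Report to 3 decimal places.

The stream is worth 44000δ + 66000δ² today, so 44000δ + 66000δ² = 56485.
That is, 66000δ² + 44000δ − 56485 = 0, a quadratic in δ.
The positive root is δ = [−44000 + √(44000² + 4·66000·56485)] / (2·66000) = (−44000 + 129800.000)/132000 ≈ 0.650.

δ ≈ 0.650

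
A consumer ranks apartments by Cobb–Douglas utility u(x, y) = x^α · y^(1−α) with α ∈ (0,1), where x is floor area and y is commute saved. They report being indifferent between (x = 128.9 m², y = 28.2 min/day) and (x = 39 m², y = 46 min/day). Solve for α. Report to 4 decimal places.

α ≈ 0.2904

Set the two utilities equal: 128.9^α·28.2^(1−α) = 39^α·46^(1−α).
Rearrange to (128.9/39)^α = (46/28.2)^(1−α) and take logs: α·1.1954753 = (1−α)·0.4893194.
So α/(1−α) = (0.4893194)/(1.1954753) = 0.4093095, and α = 0.4093095/1.4093095 ≈ 0.2904.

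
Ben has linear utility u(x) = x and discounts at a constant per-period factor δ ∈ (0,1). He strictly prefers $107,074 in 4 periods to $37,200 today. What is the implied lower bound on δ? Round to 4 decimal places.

δ > 0.7677

Comparing present values: 37200 < δ^4·107074.
Dividing by 107074: δ^4 > 0.34742. Both sides are positive, so the 4th root keeps the direction.
δ > (37200/107074)^(1/4) ≈ 0.7677.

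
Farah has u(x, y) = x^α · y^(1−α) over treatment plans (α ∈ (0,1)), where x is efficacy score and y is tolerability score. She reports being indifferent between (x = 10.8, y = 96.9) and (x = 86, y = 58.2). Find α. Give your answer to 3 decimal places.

Set the two utilities equal: 10.8^α·96.9^(1−α) = 86^α·58.2^(1−α).
(10.8/86)^α = (58.2/96.9)^(1−α); take logs: α·ln(10.8/86) = (1−α)·ln(58.2/96.9), i.e. α·-2.074801 = (1−α)·-0.509794.
Thus α·(-2.584595) = -0.509794, so α = -0.509794/-2.584595 ≈ 0.197.

α ≈ 0.197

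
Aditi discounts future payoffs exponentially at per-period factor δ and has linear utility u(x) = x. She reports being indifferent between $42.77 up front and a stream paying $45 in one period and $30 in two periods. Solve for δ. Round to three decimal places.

δ ≈ 0.660

Present value of the stream is 45·δ + 30·δ². Indifference gives 45δ + 30δ² = 42.77.
That is, 30δ² + 45δ − 42.77 = 0, a quadratic in δ.
By the quadratic formula (taking the positive root), δ = (−45 + √7157.40) / 60 ≈ 0.660.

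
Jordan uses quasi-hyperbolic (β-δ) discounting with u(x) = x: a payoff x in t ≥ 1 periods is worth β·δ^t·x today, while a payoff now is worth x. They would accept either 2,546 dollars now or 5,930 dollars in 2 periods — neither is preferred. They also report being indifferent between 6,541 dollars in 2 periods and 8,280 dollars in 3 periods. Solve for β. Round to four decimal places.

Both payoffs in the second observation are in the future, so β drops out: δ^2·6541 = δ^3·8280 ⇒ δ = 6541/8280 = 0.78998.
The first indifference: 2546 = β·δ^2·5930, so β = 2546/(δ^2·5930) = 2546/(0.62406·5930) ≈ 0.6880.

β ≈ 0.6880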